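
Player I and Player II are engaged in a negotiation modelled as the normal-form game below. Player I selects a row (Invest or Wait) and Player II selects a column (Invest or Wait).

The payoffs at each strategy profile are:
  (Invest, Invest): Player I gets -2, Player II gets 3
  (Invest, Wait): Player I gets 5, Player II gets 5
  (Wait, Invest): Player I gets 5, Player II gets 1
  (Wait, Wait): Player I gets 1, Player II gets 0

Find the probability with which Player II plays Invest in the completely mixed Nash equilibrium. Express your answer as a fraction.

4/11

Let c be the probability that Player II plays Invest. In a completely mixed equilibrium, Player I must be indifferent between Invest and Wait.
Player I's expected payoff from Invest is −2c + 5(1−c); from Wait it is 5c + (1−c).
Setting these equal: −7c + 5 = 4c + 1, so c = 4/11.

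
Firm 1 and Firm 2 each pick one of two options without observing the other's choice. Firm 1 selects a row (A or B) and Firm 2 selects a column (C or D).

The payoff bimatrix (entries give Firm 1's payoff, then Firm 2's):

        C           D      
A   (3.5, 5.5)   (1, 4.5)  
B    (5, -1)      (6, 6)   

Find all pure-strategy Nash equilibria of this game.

(A, C): Firm 1 prefers B (5 > 3.5) — not an equilibrium.
(A, D): Firm 1 prefers B (6 > 1); Firm 2 prefers C (5.5 > 4.5) — not an equilibrium.
(B, C): Firm 2 prefers D (6 > -1) — not an equilibrium.
(B, D): Firm 1 gets 6 ≥ 1 from A, and Firm 2 gets 6 ≥ -1 from C — Nash equilibrium.

(B, D)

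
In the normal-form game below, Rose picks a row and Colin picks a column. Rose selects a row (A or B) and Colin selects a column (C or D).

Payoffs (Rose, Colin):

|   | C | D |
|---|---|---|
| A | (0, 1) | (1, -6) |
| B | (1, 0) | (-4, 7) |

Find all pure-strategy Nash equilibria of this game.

(A, C): Rose prefers B (1 > 0) — not an equilibrium.
(A, D): Colin prefers C (1 > -6) — not an equilibrium.
(B, C): Colin prefers D (7 > 0) — not an equilibrium.
(B, D): Rose prefers A (1 > -4) — not an equilibrium.

none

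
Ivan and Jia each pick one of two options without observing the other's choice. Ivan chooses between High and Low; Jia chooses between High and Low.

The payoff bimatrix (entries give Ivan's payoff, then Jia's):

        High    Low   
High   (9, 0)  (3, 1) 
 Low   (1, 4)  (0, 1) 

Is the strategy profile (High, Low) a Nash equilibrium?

At (High, Low), Ivan earns 3; switching to Low would give 0, so Ivan has no profitable deviation.
Jia earns 1; switching to High would give 0, so Jia has no profitable deviation.
Neither player can gain by a unilateral deviation, so this profile is a Nash equilibrium.

Yes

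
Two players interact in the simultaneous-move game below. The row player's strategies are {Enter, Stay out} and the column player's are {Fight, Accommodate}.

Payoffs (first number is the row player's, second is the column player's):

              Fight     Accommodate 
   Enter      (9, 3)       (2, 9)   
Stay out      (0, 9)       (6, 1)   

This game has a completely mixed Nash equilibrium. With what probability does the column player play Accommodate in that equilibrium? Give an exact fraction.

9/13

Let y be the probability that the column player plays Fight. In a completely mixed equilibrium, the row player must be indifferent between Enter and Stay out.
The row player's expected payoff from Enter is 9y + 2(1−y); from Stay out it is 6(1−y).
Setting these equal: 7y + 2 = −6y + 6, so y = 4/13.
Therefore the column player plays Accommodate with probability 1 − 4/13 = 9/13.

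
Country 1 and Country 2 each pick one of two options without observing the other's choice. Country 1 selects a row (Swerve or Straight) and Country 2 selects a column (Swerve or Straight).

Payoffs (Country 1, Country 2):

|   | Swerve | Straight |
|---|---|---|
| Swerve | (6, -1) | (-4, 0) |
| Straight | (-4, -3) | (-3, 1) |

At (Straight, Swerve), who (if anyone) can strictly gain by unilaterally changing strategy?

Country 1 at (Straight, Swerve) earns -4; deviating to Swerve yields 6 — a strict improvement.
Country 2 earns -3; deviating to Straight yields 1 — a strict improvement.
Both Country 1 and Country 2 have strictly profitable deviations.

Both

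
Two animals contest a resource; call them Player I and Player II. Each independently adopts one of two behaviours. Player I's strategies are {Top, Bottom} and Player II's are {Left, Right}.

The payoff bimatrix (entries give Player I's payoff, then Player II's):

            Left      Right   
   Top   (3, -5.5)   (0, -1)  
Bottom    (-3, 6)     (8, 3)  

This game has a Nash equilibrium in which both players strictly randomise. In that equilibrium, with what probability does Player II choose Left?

4/7

Let q be the probability that Player II plays Left. In a completely mixed equilibrium, Player I must be indifferent between Top and Bottom.
Player I's expected payoff from Top is 3q; from Bottom it is −3q + 8(1−q).
Setting these equal: 3q = −11q + 8, so q = 4/7.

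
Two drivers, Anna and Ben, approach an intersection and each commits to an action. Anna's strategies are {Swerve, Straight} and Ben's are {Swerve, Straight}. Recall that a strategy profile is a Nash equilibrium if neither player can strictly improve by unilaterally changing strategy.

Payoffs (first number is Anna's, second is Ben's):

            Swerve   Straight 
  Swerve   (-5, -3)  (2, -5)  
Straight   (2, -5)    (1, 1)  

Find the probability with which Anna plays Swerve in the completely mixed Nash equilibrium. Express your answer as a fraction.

Let r be the probability that Anna plays Swerve. In a completely mixed equilibrium, Ben must be indifferent between Swerve and Straight.
Ben's expected payoff from Swerve is −3r − 5(1−r); from Straight it is −5r + (1−r).
Setting these equal: 2r − 5 = −6r + 1, so r = 3/4.

3/4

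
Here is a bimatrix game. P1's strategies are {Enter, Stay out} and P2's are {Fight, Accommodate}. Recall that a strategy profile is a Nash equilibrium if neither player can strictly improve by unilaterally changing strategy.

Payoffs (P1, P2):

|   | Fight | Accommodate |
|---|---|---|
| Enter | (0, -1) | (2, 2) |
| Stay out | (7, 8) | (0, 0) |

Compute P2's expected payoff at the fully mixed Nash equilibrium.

16/11

First find p, the probability P1 plays Enter, from P2's indifference between Fight and Accommodate: −p + 8(1−p) = 2p, giving p = 8/11.
Since P2 is indifferent in equilibrium, P2's expected payoff equals the payoff from either column against (8/11, 3/11). Using Fight: −(8/11) + 8(3/11) = 16/11.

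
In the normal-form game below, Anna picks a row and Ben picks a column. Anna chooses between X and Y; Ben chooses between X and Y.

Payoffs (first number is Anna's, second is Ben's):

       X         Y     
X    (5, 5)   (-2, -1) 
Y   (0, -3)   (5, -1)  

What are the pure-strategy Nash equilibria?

(X, X) and (Y, Y)

(X, X): Anna gets 5 ≥ 0 from Y, and Ben gets 5 ≥ -1 from Y — Nash equilibrium.
(X, Y): Anna prefers Y (5 > -2); Ben prefers X (5 > -1) — not an equilibrium.
(Y, X): Anna prefers X (5 > 0); Ben prefers Y (-1 > -3) — not an equilibrium.
(Y, Y): Anna gets 5 ≥ -2 from X, and Ben gets -1 ≥ -3 from X — Nash equilibrium.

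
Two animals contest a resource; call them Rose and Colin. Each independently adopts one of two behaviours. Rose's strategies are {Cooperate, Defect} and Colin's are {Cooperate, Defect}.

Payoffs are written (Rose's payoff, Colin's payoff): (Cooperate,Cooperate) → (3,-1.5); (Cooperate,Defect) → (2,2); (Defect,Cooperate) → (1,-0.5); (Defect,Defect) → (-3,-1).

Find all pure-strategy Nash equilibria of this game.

(Cooperate, Defect)

(Cooperate, Cooperate): Colin prefers Defect (2 > -1.5) — not an equilibrium.
(Cooperate, Defect): Rose gets 2 ≥ -3 from Defect, and Colin gets 2 ≥ -1.5 from Cooperate — Nash equilibrium.
(Defect, Cooperate): Rose prefers Cooperate (3 > 1) — not an equilibrium.
(Defect, Defect): Rose prefers Cooperate (2 > -3); Colin prefers Cooperate (-0.5 > -1) — not an equilibrium.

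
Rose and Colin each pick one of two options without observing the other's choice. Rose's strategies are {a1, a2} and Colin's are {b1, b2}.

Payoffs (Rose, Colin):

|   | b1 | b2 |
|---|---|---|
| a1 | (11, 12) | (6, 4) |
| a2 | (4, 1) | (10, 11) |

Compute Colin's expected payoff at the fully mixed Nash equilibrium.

64/9

First find p, the probability Rose plays a1, from Colin's indifference between b1 and b2: 12p + (1−p) = 4p + 11(1−p), giving p = 5/9.
Since Colin is indifferent in equilibrium, Colin's expected payoff equals the payoff from either column against (5/9, 4/9). Using b1: 12(5/9) + (4/9) = 64/9.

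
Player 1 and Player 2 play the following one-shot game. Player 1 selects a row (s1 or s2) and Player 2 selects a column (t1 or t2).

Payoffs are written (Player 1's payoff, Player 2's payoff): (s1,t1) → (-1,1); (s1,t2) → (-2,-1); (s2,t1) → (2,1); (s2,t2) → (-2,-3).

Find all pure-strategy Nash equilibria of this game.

(s2, t1)

(s1, t1): Player 1 prefers s2 (2 > -1) — not an equilibrium.
(s1, t2): Player 2 prefers t1 (1 > -1) — not an equilibrium.
(s2, t1): Player 1 gets 2 ≥ -1 from s1, and Player 2 gets 1 ≥ -3 from t2 — Nash equilibrium.
(s2, t2): Player 2 prefers t1 (1 > -3) — not an equilibrium.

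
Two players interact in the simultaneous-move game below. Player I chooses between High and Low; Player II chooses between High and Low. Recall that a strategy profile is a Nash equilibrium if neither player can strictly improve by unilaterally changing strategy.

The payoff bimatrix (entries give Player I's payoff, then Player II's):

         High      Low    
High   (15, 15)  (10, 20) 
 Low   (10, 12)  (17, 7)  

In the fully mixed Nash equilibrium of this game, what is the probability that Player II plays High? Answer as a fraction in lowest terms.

Let c be the probability that Player II plays High. In a completely mixed equilibrium, Player I must be indifferent between High and Low.
Player I's expected payoff from High is 15c + 10(1−c); from Low it is 10c + 17(1−c).
Setting these equal: 5c + 10 = −7c + 17, so c = 7/12.

7/12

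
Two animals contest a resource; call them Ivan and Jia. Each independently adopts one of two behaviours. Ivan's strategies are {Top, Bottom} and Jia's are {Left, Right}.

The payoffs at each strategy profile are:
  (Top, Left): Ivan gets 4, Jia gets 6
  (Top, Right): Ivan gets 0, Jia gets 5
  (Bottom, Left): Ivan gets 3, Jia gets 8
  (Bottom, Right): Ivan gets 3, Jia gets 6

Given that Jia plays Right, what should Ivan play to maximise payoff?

Bottom

Against Right, Ivan earns 0 from Top and 3 from Bottom.
So Bottom is the best response.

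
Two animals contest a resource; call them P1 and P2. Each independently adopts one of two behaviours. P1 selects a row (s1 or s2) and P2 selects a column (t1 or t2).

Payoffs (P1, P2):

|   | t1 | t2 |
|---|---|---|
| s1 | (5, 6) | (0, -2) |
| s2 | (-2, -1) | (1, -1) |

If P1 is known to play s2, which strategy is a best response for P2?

either — both t1 and t2 are best responses

Against s2, P2 earns -1 from t1 and -1 from t2.
So either strategy is a best response.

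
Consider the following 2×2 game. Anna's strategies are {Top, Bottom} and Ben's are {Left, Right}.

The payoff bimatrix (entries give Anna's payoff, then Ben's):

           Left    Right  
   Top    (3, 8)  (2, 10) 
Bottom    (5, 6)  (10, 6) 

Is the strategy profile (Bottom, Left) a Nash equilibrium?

At (Bottom, Left), Anna earns 5; switching to Top would give 3, so Anna has no profitable deviation.
Ben earns 6; switching to Right would give 6, so Ben has no profitable deviation.
Neither player can gain by a unilateral deviation, so this profile is a Nash equilibrium.

Yes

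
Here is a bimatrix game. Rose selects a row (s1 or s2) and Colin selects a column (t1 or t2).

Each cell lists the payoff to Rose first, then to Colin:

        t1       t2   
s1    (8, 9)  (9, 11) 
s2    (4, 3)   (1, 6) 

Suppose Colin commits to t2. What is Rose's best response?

s1

Against t2, Rose earns 9 from s1 and 1 from s2.
So s1 is the best response.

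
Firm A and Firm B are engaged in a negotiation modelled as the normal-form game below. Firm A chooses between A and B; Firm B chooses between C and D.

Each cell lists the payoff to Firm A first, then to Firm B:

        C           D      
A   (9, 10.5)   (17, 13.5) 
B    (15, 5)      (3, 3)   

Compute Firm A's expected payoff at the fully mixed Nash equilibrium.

First find q, the probability Firm B plays C, from Firm A's indifference between A and B: 9q + 17(1−q) = 15q + 3(1−q), giving q = 7/10.
Since Firm A is indifferent in equilibrium, Firm A's expected payoff equals the payoff from either row against (7/10, 3/10). Using A: 9(7/10) + 17(3/10) = 57/5.

57/5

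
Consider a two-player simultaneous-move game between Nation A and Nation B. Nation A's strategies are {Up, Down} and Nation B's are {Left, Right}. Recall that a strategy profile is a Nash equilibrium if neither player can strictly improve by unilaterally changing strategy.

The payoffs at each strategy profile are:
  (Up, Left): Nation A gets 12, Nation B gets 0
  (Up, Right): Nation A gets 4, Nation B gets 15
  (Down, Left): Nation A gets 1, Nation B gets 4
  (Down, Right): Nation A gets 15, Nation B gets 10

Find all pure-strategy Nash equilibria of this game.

(Down, Right)

(Up, Left): Nation B prefers Right (15 > 0) — not an equilibrium.
(Up, Right): Nation A prefers Down (15 > 4) — not an equilibrium.
(Down, Left): Nation A prefers Up (12 > 1); Nation B prefers Right (10 > 4) — not an equilibrium.
(Down, Right): Nation A gets 15 ≥ 4 from Up, and Nation B gets 10 ≥ 4 from Left — Nash equilibrium.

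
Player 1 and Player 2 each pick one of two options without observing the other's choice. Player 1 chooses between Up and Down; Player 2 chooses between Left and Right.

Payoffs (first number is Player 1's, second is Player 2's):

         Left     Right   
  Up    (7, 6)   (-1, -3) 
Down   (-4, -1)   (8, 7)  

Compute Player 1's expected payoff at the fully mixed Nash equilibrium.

First find y, the probability Player 2 plays Left, from Player 1's indifference between Up and Down: 7y − (1−y) = −4y + 8(1−y), giving y = 9/20.
Since Player 1 is indifferent in equilibrium, Player 1's expected payoff equals the payoff from either row against (9/20, 11/20). Using Up: 7(9/20) − (11/20) = 13/5.

13/5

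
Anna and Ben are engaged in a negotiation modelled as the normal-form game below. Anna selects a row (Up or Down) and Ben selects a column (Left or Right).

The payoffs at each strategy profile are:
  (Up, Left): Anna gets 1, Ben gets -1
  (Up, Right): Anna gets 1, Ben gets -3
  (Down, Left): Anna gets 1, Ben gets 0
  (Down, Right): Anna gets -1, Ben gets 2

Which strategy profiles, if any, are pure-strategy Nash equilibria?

(Up, Left)

(Up, Left): Anna gets 1 ≥ 1 from Down, and Ben gets -1 ≥ -3 from Right — Nash equilibrium.
(Up, Right): Ben prefers Left (-1 > -3) — not an equilibrium.
(Down, Left): Ben prefers Right (2 > 0) — not an equilibrium.
(Down, Right): Anna prefers Up (1 > -1) — not an equilibrium.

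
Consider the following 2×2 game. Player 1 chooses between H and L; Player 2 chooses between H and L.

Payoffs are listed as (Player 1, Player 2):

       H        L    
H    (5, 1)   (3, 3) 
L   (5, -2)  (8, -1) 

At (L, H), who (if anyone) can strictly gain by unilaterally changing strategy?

Player 1 at (L, H) earns 5; deviating to H yields 5 — not better.
Player 2 earns -2; deviating to L yields -1 — a strict improvement.
Only Player 2 has a strictly profitable deviation.

Player 2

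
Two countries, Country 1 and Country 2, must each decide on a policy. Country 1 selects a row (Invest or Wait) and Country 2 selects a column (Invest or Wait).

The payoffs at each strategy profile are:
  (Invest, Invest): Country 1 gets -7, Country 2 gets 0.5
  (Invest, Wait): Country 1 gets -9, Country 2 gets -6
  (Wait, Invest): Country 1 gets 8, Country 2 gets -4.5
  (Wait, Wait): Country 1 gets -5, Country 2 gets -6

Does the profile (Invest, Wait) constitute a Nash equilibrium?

No

At (Invest, Wait), Country 1 earns -9; switching to Wait would give -5, so Country 1 would deviate.
Country 2 earns -6; switching to Invest would give 0.5, so Country 2 would deviate.
Since at least one player can profitably deviate, this is not a Nash equilibrium.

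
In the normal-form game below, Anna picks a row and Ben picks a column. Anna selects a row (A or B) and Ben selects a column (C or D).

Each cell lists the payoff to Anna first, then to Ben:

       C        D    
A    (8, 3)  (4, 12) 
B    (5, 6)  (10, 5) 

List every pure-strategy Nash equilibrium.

none

(A, C): Ben prefers D (12 > 3) — not an equilibrium.
(A, D): Anna prefers B (10 > 4) — not an equilibrium.
(B, C): Anna prefers A (8 > 5) — not an equilibrium.
(B, D): Ben prefers C (6 > 5) — not an equilibrium.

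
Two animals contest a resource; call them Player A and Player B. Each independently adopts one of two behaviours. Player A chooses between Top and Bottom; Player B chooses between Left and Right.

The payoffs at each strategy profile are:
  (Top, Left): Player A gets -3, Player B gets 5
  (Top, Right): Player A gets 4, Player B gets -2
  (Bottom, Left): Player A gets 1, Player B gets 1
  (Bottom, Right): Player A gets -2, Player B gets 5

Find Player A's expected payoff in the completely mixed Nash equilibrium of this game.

First find q, the probability Player B plays Left, from Player A's indifference between Top and Bottom: −3q + 4(1−q) = q − 2(1−q), giving q = 3/5.
Since Player A is indifferent in equilibrium, Player A's expected payoff equals the payoff from either row against (3/5, 2/5). Using Top: −3(3/5) + 4(2/5) = -1/5.

-1/5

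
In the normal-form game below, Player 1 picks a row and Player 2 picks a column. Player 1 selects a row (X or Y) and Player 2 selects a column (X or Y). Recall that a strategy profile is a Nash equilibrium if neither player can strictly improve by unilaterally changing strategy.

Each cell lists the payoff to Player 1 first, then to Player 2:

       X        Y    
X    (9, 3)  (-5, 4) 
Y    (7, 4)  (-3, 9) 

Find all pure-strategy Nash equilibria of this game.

(X, X): Player 2 prefers Y (4 > 3) — not an equilibrium.
(X, Y): Player 1 prefers Y (-3 > -5) — not an equilibrium.
(Y, X): Player 1 prefers X (9 > 7); Player 2 prefers Y (9 > 4) — not an equilibrium.
(Y, Y): Player 1 gets -3 ≥ -5 from X, and Player 2 gets 9 ≥ 4 from X — Nash equilibrium.

(Y, Y)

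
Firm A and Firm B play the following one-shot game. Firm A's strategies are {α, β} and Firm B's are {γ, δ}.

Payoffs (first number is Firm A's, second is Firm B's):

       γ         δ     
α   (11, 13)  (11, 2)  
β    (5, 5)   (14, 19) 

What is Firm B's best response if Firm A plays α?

Against α, Firm B earns 13 from γ and 2 from δ.
So γ is the best response.

γ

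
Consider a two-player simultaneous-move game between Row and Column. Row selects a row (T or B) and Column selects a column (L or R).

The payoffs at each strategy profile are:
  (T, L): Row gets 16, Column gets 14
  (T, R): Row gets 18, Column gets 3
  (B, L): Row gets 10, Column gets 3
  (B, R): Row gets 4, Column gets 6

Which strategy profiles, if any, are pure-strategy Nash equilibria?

(T, L)

(T, L): Row gets 16 ≥ 10 from B, and Column gets 14 ≥ 3 from R — Nash equilibrium.
(T, R): Column prefers L (14 > 3) — not an equilibrium.
(B, L): Row prefers T (16 > 10); Column prefers R (6 > 3) — not an equilibrium.
(B, R): Row prefers T (18 > 4) — not an equilibrium.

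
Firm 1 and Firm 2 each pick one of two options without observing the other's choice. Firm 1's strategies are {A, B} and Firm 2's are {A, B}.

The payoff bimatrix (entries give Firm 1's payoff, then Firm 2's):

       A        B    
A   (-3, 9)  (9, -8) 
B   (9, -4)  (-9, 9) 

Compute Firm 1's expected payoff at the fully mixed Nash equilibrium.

9/5

First find y, the probability Firm 2 plays A, from Firm 1's indifference between A and B: −3y + 9(1−y) = 9y − 9(1−y), giving y = 3/5.
Since Firm 1 is indifferent in equilibrium, Firm 1's expected payoff equals the payoff from either row against (3/5, 2/5). Using A: −3(3/5) + 9(2/5) = 9/5.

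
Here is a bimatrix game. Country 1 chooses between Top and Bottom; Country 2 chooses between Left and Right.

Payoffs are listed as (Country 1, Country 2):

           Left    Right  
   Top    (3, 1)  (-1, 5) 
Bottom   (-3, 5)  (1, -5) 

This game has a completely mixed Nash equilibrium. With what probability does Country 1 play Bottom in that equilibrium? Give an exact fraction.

2/7

Let x be the probability that Country 1 plays Top. In a completely mixed equilibrium, Country 2 must be indifferent between Left and Right.
Country 2's expected payoff from Left is x + 5(1−x); from Right it is 5x − 5(1−x).
Setting these equal: −4x + 5 = 10x − 5, so x = 5/7.
Therefore Country 1 plays Bottom with probability 1 − 5/7 = 2/7.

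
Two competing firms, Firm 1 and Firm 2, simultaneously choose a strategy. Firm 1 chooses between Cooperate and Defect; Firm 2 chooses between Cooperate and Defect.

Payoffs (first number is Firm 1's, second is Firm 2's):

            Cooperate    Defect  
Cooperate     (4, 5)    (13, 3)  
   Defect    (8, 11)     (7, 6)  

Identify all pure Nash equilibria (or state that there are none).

(Defect, Cooperate)

(Cooperate, Cooperate): Firm 1 prefers Defect (8 > 4) — not an equilibrium.
(Cooperate, Defect): Firm 2 prefers Cooperate (5 > 3) — not an equilibrium.
(Defect, Cooperate): Firm 1 gets 8 ≥ 4 from Cooperate, and Firm 2 gets 11 ≥ 6 from Defect — Nash equilibrium.
(Defect, Defect): Firm 1 prefers Cooperate (13 > 7); Firm 2 prefers Cooperate (11 > 6) — not an equilibrium.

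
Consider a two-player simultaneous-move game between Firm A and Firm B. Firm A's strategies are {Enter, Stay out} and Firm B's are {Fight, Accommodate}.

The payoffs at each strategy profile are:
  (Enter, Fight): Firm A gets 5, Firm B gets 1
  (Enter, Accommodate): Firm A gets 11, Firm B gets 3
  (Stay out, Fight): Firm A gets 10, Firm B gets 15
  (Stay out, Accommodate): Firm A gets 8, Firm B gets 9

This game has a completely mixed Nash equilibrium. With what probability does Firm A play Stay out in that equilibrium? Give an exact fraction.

Let p be the probability that Firm A plays Enter. In a completely mixed equilibrium, Firm B must be indifferent between Fight and Accommodate.
Firm B's expected payoff from Fight is p + 15(1−p); from Accommodate it is 3p + 9(1−p).
Setting these equal: −14p + 15 = −6p + 9, so p = 3/4.
Therefore Firm A plays Stay out with probability 1 − 3/4 = 1/4.

1/4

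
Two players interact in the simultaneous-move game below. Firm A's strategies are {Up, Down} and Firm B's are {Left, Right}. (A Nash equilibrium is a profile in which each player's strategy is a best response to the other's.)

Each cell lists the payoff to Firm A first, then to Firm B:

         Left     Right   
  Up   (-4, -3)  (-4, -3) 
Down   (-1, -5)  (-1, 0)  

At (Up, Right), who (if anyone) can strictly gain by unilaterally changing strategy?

Firm A

Firm A at (Up, Right) earns -4; deviating to Down yields -1 — a strict improvement.
Firm B earns -3; deviating to Left yields -3 — not better.
Only Firm A has a strictly profitable deviation.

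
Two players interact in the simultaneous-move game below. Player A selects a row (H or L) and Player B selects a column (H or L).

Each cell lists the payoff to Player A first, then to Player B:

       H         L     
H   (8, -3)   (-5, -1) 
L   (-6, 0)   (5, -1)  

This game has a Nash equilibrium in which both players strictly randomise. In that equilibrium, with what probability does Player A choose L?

2/3

Let x be the probability that Player A plays H. In a completely mixed equilibrium, Player B must be indifferent between H and L.
Player B's expected payoff from H is −3x; from L it is −x − (1−x).
Setting these equal: −3x = -1, so x = 1/3.
Therefore Player A plays L with probability 1 − 1/3 = 2/3.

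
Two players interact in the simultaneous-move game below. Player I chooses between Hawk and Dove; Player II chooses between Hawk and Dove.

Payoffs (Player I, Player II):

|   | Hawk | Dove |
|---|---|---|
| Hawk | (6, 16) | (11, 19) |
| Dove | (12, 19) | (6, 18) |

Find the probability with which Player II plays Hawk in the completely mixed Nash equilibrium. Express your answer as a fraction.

5/11

Let y be the probability that Player II plays Hawk. In a completely mixed equilibrium, Player I must be indifferent between Hawk and Dove.
Player I's expected payoff from Hawk is 6y + 11(1−y); from Dove it is 12y + 6(1−y).
Setting these equal: −5y + 11 = 6y + 6, so y = 5/11.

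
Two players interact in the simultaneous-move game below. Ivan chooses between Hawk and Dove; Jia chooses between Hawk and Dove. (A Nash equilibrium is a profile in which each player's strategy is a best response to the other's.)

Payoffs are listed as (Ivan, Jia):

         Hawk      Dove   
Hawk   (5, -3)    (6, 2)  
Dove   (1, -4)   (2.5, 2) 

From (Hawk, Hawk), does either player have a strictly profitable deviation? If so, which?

Jia

Ivan at (Hawk, Hawk) earns 5; deviating to Dove yields 1 — not better.
Jia earns -3; deviating to Dove yields 2 — a strict improvement.
Only Jia has a strictly profitable deviation.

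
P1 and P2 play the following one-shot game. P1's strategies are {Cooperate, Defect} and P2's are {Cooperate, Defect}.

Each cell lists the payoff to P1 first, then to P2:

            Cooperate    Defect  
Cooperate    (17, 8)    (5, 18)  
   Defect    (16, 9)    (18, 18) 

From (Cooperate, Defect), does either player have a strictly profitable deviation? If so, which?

P1 at (Cooperate, Defect) earns 5; deviating to Defect yields 18 — a strict improvement.
P2 earns 18; deviating to Cooperate yields 8 — not better.
Only P1 has a strictly profitable deviation.

P1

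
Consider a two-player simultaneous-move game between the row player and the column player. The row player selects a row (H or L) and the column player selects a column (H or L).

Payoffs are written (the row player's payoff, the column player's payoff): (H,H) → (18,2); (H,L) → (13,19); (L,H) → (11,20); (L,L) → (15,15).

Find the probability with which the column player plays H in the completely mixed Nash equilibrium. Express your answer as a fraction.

2/9

Let c be the probability that the column player plays H. In a completely mixed equilibrium, the row player must be indifferent between H and L.
The row player's expected payoff from H is 18c + 13(1−c); from L it is 11c + 15(1−c).
Setting these equal: 5c + 13 = −4c + 15, so c = 2/9.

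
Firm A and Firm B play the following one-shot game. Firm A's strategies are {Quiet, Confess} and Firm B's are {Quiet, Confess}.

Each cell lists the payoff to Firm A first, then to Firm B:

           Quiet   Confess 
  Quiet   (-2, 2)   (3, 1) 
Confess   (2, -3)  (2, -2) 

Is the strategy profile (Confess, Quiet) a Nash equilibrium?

No

At (Confess, Quiet), Firm A earns 2; switching to Quiet would give -2, so Firm A has no profitable deviation.
Firm B earns -3; switching to Confess would give -2, so Firm B would deviate.
Since at least one player can profitably deviate, this is not a Nash equilibrium.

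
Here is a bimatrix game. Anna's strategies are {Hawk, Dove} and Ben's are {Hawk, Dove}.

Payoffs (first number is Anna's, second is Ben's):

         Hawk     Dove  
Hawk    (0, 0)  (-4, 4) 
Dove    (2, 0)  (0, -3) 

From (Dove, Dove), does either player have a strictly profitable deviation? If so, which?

Anna at (Dove, Dove) earns 0; deviating to Hawk yields -4 — not better.
Ben earns -3; deviating to Hawk yields 0 — a strict improvement.
Only Ben has a strictly profitable deviation.

Ben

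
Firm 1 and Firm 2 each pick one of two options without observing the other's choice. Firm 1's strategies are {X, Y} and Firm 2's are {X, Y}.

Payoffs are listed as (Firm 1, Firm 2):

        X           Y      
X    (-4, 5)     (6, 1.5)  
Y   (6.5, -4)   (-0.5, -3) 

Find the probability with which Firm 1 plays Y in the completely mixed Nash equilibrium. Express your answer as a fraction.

7/9

Let x be the probability that Firm 1 plays X. In a completely mixed equilibrium, Firm 2 must be indifferent between X and Y.
Firm 2's expected payoff from X is 5x − 4(1−x); from Y it is 1.5x − 3(1−x).
Setting these equal: 9x − 4 = 4.5x − 3, so x = 2/9.
Therefore Firm 1 plays Y with probability 1 − 2/9 = 7/9.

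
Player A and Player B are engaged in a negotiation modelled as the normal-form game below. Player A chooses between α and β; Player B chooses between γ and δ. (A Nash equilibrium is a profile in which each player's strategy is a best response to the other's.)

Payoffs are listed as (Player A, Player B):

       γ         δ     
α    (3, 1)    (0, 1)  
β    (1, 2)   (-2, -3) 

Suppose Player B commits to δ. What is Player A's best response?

Against δ, Player A earns 0 from α and -2 from β.
So α is the best response.

α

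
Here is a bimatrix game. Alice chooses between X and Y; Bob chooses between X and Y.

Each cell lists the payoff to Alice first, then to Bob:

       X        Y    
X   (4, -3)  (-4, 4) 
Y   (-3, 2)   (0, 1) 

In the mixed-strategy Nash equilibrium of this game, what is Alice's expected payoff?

-12/11

First find q, the probability Bob plays X, from Alice's indifference between X and Y: 4q − 4(1−q) = −3q, giving q = 4/11.
Since Alice is indifferent in equilibrium, Alice's expected payoff equals the payoff from either row against (4/11, 7/11). Using X: 4(4/11) − 4(7/11) = -12/11.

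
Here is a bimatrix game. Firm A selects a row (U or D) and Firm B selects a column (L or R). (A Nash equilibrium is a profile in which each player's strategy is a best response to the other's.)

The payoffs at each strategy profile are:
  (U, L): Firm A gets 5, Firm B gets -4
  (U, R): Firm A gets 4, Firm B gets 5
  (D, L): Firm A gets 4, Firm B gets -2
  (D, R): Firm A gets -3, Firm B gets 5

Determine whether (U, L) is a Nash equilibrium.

At (U, L), Firm A earns 5; switching to D would give 4, so Firm A has no profitable deviation.
Firm B earns -4; switching to R would give 5, so Firm B would deviate.
Since at least one player can profitably deviate, this is not a Nash equilibrium.

No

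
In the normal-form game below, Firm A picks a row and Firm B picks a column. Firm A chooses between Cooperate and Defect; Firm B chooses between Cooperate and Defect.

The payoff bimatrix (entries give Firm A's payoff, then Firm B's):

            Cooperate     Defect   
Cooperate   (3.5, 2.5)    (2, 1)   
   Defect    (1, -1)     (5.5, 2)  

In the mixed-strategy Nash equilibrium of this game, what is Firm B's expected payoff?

4/3

First find x, the probability Firm A plays Cooperate, from Firm B's indifference between Cooperate and Defect: 2.5x − (1−x) = x + 2(1−x), giving x = 2/3.
Since Firm B is indifferent in equilibrium, Firm B's expected payoff equals the payoff from either column against (2/3, 1/3). Using Cooperate: 2.5(2/3) − (1/3) = 4/3.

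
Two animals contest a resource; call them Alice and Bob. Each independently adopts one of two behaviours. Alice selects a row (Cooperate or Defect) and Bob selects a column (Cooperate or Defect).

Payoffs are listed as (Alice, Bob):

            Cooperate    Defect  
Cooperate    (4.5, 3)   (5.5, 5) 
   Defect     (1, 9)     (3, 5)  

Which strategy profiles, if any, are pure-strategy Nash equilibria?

(Cooperate, Cooperate): Bob prefers Defect (5 > 3) — not an equilibrium.
(Cooperate, Defect): Alice gets 5.5 ≥ 3 from Defect, and Bob gets 5 ≥ 3 from Cooperate — Nash equilibrium.
(Defect, Cooperate): Alice prefers Cooperate (4.5 > 1) — not an equilibrium.
(Defect, Defect): Alice prefers Cooperate (5.5 > 3); Bob prefers Cooperate (9 > 5) — not an equilibrium.

(Cooperate, Defect)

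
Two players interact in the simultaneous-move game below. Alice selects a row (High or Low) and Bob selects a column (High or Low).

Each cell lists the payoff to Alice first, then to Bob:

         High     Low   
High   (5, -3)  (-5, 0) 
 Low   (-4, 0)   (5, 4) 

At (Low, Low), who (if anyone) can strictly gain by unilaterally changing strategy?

Alice at (Low, Low) earns 5; deviating to High yields -5 — not better.
Bob earns 4; deviating to High yields 0 — not better.
Neither player can strictly improve; the profile is a Nash equilibrium.

Neither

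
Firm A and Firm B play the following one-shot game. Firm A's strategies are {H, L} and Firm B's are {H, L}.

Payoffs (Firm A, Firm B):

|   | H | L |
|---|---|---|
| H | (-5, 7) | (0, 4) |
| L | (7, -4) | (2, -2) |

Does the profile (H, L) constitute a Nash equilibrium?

At (H, L), Firm A earns 0; switching to L would give 2, so Firm A would deviate.
Firm B earns 4; switching to H would give 7, so Firm B would deviate.
Since at least one player can profitably deviate, this is not a Nash equilibrium.

No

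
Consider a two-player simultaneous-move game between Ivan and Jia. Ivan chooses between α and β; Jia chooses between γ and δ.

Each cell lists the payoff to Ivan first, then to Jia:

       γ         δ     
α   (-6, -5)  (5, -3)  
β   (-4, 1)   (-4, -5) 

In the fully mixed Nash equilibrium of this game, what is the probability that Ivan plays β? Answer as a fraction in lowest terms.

Let r be the probability that Ivan plays α. In a completely mixed equilibrium, Jia must be indifferent between γ and δ.
Jia's expected payoff from γ is −5r + (1−r); from δ it is −3r − 5(1−r).
Setting these equal: −6r + 1 = 2r − 5, so r = 3/4.
Therefore Ivan plays β with probability 1 − 3/4 = 1/4.

1/4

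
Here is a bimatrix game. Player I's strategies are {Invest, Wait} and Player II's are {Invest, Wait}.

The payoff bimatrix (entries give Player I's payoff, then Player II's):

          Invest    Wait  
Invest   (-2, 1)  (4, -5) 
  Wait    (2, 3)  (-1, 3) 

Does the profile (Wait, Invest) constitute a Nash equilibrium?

Yes

At (Wait, Invest), Player I earns 2; switching to Invest would give -2, so Player I has no profitable deviation.
Player II earns 3; switching to Wait would give 3, so Player II has no profitable deviation.
Neither player can gain by a unilateral deviation, so this profile is a Nash equilibrium.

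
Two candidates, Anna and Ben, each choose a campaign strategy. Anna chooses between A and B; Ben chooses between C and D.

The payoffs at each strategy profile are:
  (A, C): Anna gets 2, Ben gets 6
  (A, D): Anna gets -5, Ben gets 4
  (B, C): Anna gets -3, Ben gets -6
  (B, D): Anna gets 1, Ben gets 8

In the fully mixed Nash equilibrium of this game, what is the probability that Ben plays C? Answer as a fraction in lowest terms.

Let q be the probability that Ben plays C. In a completely mixed equilibrium, Anna must be indifferent between A and B.
Anna's expected payoff from A is 2q − 5(1−q); from B it is −3q + (1−q).
Setting these equal: 7q − 5 = −4q + 1, so q = 6/11.

6/11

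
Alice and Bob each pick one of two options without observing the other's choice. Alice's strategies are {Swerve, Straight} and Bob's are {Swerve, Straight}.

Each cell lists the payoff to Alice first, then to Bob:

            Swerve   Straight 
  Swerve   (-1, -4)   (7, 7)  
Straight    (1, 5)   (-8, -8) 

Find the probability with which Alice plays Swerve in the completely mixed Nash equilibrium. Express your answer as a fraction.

13/24

Let x be the probability that Alice plays Swerve. In a completely mixed equilibrium, Bob must be indifferent between Swerve and Straight.
Bob's expected payoff from Swerve is −4x + 5(1−x); from Straight it is 7x − 8(1−x).
Setting these equal: −9x + 5 = 15x − 8, so x = 13/24.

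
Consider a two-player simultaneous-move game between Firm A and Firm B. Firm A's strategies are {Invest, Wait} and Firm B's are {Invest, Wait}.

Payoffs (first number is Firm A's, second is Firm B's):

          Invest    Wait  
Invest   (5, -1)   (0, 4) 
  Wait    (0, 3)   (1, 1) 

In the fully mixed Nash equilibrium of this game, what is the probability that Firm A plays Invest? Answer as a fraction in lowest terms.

2/7

Let p be the probability that Firm A plays Invest. In a completely mixed equilibrium, Firm B must be indifferent between Invest and Wait.
Firm B's expected payoff from Invest is −p + 3(1−p); from Wait it is 4p + (1−p).
Setting these equal: −4p + 3 = 3p + 1, so p = 2/7.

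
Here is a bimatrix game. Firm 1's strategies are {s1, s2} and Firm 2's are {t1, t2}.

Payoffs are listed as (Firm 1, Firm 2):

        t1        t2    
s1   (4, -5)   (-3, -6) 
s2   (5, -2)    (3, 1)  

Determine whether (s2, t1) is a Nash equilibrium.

At (s2, t1), Firm 1 earns 5; switching to s1 would give 4, so Firm 1 has no profitable deviation.
Firm 2 earns -2; switching to t2 would give 1, so Firm 2 would deviate.
Since at least one player can profitably deviate, this is not a Nash equilibrium.

No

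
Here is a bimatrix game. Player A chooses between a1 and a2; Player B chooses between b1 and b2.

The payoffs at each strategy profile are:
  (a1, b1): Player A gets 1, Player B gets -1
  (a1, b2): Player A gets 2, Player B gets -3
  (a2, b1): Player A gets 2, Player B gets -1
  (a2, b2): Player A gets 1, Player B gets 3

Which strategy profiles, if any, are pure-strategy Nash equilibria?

none

(a1, b1): Player A prefers a2 (2 > 1) — not an equilibrium.
(a1, b2): Player B prefers b1 (-1 > -3) — not an equilibrium.
(a2, b1): Player B prefers b2 (3 > -1) — not an equilibrium.
(a2, b2): Player A prefers a1 (2 > 1) — not an equilibrium.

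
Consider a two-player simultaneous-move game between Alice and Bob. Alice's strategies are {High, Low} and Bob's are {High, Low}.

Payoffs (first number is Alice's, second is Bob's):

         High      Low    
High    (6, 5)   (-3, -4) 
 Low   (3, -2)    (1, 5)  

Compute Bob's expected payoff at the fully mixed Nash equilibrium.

17/16

First find x, the probability Alice plays High, from Bob's indifference between High and Low: 5x − 2(1−x) = −4x + 5(1−x), giving x = 7/16.
Since Bob is indifferent in equilibrium, Bob's expected payoff equals the payoff from either column against (7/16, 9/16). Using High: 5(7/16) − 2(9/16) = 17/16.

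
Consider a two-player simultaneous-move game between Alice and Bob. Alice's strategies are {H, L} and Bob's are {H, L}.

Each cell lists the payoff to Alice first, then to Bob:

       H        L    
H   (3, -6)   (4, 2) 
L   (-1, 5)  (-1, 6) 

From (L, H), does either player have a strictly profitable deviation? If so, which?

Alice at (L, H) earns -1; deviating to H yields 3 — a strict improvement.
Bob earns 5; deviating to L yields 6 — a strict improvement.
Both Alice and Bob have strictly profitable deviations.

Both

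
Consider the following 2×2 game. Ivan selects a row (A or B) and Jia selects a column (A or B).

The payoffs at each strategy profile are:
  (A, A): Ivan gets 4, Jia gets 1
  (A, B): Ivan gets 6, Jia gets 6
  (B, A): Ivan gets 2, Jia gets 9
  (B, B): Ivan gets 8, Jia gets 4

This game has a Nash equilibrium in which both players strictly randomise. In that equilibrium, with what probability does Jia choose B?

Let y be the probability that Jia plays A. In a completely mixed equilibrium, Ivan must be indifferent between A and B.
Ivan's expected payoff from A is 4y + 6(1−y); from B it is 2y + 8(1−y).
Setting these equal: −2y + 6 = −6y + 8, so y = 1/2.
Therefore Jia plays B with probability 1 − 1/2 = 1/2.

1/2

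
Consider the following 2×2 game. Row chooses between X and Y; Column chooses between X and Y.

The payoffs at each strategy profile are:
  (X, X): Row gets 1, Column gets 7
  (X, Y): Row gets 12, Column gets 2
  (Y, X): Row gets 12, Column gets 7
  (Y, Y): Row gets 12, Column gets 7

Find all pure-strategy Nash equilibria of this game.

(Y, X) and (Y, Y)

(X, X): Row prefers Y (12 > 1) — not an equilibrium.
(X, Y): Column prefers X (7 > 2) — not an equilibrium.
(Y, X): Row gets 12 ≥ 1 from X, and Column gets 7 ≥ 7 from Y — Nash equilibrium.
(Y, Y): Row gets 12 ≥ 12 from X, and Column gets 7 ≥ 7 from X — Nash equilibrium.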